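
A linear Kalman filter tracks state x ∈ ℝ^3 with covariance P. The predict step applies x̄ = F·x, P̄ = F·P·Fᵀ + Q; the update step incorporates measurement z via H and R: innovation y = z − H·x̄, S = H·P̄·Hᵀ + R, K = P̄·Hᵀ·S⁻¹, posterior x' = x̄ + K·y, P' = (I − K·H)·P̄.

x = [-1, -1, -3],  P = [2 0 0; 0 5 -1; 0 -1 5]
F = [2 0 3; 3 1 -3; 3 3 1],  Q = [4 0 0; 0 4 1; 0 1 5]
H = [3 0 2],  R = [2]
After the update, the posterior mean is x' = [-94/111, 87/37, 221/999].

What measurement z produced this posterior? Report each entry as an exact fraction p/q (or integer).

z = [-2]

x̄ = F·x = [-11, 5, -9]
P̄ = F·P·Fᵀ + Q = [57 -36 18; -36 78 27; 18 27 67]
S = H·P̄·Hᵀ + R = [999]
K = P̄·Hᵀ·S⁻¹ = [23/111; -2/37; 188/999]
x' − x̄ = [1127/111, -98/37, 9212/999] = K·y
y = (KᵀK)⁻¹·Kᵀ·(x' − x̄) = [49]
z = y + H·x̄ = [49] + [-51] = [-2]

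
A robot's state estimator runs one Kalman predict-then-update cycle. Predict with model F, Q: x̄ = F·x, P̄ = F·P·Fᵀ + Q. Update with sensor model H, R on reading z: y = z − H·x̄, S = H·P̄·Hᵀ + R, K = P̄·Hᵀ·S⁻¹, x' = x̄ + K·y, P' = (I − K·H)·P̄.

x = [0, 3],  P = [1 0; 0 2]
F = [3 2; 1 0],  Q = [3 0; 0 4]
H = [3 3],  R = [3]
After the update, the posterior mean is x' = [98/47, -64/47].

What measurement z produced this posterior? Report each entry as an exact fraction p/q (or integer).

x̄ = F·x = [6, 0]
P̄ = F·P·Fᵀ + Q = [20 3; 3 5]
S = H·P̄·Hᵀ + R = [282]
K = P̄·Hᵀ·S⁻¹ = [23/94; 4/47]
x' − x̄ = [-184/47, -64/47] = K·y
y = (KᵀK)⁻¹·Kᵀ·(x' − x̄) = [-16]
z = y + H·x̄ = [-16] + [18] = [2]

z = [2]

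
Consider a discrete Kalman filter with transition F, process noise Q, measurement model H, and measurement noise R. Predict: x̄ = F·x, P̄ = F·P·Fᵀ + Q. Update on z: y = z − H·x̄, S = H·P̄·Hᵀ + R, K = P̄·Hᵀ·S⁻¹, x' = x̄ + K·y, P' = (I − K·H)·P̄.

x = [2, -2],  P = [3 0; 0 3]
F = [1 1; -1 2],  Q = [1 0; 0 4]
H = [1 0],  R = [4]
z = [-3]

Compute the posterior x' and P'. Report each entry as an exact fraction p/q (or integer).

x̄ = F·x = [0, -6]
P̄ = F·P·Fᵀ + Q = [7 3; 3 19]
y = z − H·x̄ = [-3]
S = H·P̄·Hᵀ + R = [11]
K = P̄·Hᵀ·S⁻¹ = [7/11; 3/11]
x' = x̄ + K·y = [-21/11, -75/11]
P' = (I − K·H)·P̄ = [28/11 12/11; 12/11 200/11]

x' = [-21/11, -75/11]
P' = [28/11 12/11; 12/11 200/11]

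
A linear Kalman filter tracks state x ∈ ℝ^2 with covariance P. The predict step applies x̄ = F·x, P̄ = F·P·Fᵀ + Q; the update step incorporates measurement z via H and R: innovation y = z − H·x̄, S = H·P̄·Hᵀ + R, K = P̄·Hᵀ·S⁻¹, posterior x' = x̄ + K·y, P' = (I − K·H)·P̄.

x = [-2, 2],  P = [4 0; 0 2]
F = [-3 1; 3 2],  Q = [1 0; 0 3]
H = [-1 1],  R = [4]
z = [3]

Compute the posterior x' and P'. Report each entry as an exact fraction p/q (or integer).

x' = [309/154, 719/154]
P' = [965/154 681/154; 681/154 997/154]

x̄ = F·x = [8, -2]
P̄ = F·P·Fᵀ + Q = [39 -32; -32 47]
y = z − H·x̄ = [13]
S = H·P̄·Hᵀ + R = [154]
K = P̄·Hᵀ·S⁻¹ = [-71/154; 79/154]
x' = x̄ + K·y = [309/154, 719/154]
P' = (I − K·H)·P̄ = [965/154 681/154; 681/154 997/154]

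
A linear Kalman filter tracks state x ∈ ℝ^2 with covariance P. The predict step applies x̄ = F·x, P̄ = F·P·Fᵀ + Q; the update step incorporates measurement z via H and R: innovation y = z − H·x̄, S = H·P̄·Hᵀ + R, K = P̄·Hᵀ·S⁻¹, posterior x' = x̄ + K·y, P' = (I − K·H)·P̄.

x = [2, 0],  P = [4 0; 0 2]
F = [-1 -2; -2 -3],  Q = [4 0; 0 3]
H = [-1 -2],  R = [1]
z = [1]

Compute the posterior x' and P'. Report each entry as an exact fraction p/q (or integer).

x' = [2/35, -134/245]
P' = [16/5 -52/35; -52/35 229/245]

x̄ = F·x = [-2, -4]
P̄ = F·P·Fᵀ + Q = [16 20; 20 37]
y = z − H·x̄ = [-9]
S = H·P̄·Hᵀ + R = [245]
K = P̄·Hᵀ·S⁻¹ = [-8/35; -94/245]
x' = x̄ + K·y = [2/35, -134/245]
P' = (I − K·H)·P̄ = [16/5 -52/35; -52/35 229/245]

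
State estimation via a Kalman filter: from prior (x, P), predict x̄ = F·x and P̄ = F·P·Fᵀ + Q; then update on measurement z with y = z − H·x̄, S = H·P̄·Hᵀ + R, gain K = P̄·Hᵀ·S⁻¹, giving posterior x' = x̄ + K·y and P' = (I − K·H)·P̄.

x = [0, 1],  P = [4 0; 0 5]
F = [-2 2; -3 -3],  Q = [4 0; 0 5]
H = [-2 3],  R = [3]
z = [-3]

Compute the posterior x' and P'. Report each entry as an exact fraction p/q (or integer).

x̄ = F·x = [2, -3]
P̄ = F·P·Fᵀ + Q = [40 -6; -6 86]
y = z − H·x̄ = [10]
S = H·P̄·Hᵀ + R = [1009]
K = P̄·Hᵀ·S⁻¹ = [-98/1009; 270/1009]
x' = x̄ + K·y = [1038/1009, -327/1009]
P' = (I − K·H)·P̄ = [30756/1009 20406/1009; 20406/1009 13874/1009]

x' = [1038/1009, -327/1009]
P' = [30756/1009 20406/1009; 20406/1009 13874/1009]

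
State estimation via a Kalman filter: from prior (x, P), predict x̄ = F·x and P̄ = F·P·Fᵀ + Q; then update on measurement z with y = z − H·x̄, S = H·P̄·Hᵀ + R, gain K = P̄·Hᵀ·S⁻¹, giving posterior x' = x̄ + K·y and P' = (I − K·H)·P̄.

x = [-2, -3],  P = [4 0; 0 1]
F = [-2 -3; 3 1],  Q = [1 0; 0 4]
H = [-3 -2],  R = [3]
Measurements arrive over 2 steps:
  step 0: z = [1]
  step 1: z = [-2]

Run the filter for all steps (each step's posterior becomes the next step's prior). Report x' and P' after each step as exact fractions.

step 0: x' = [43/7, -65/7], P' = [1426/77 -2103/77; -2103/77 3156/77]
step 1: x' = [3043/4480, 617/22400], P' = [2181/896 -14769/4480; -14769/4480 115629/22400]

step 0: x̄ = F·x = [13, -9]
step 0: P̄ = F·P·Fᵀ + Q = [26 -27; -27 41]
step 0: y = z − H·x̄ = [22]
step 0: S = H·P̄·Hᵀ + R = [77]
step 0: K = P̄·Hᵀ·S⁻¹ = [-24/77; -1/77]
step 0: x' = x̄ + K·y = [43/7, -65/7]
step 0: P' = (I − K·H)·P̄ = [1426/77 -2103/77; -2103/77 3156/77]
step 1: x̄ = F·x = [109/7, 64/7]
step 1: P̄ = F·P·Fᵀ + Q = [8949/77 5109/77; 5109/77 3680/77]
step 1: y = z − H·x̄ = [63]
step 1: S = H·P̄·Hᵀ + R = [22400/11]
step 1: K = P̄·Hᵀ·S⁻¹ = [-1059/4480; -463/3200]
step 1: x' = x̄ + K·y = [3043/4480, 617/22400]
step 1: P' = (I − K·H)·P̄ = [2181/896 -14769/4480; -14769/4480 115629/22400]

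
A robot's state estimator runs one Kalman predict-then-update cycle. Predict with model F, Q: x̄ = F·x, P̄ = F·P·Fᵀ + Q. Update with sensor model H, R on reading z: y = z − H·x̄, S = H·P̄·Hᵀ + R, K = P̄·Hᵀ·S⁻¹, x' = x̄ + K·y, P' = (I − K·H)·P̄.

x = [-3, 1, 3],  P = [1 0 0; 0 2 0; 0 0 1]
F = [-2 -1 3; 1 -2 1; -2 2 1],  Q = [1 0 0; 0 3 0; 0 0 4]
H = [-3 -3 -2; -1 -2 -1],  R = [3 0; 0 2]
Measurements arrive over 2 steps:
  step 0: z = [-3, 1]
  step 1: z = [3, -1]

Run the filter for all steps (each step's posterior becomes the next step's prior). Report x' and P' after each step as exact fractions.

step 0: x̄ = F·x = [14, -2, 11]
step 0: P̄ = F·P·Fᵀ + Q = [16 5 3; 5 13 -9; 3 -9 17]
step 0: y = z − H·x̄ = [55, 22]
step 0: S = H·P̄·Hᵀ + R = [350 157; 157 77]
step 0: K = P̄·Hᵀ·S⁻¹ = [-760/2301 683/2301; 682/2301 -2048/2301; -306/767 604/767]
step 0: x' = x̄ + K·y = [5440/2301, -12148/2301, 4895/767]
step 0: P' = (I − K·H)·P̄ = [4183/2301 -829/2301 -1297/767; -829/2301 9409/2301 -4631/767; -1297/767 -4631/767 9351/767]
step 1: x̄ = F·x = [45323/2301, 1139/59, -20491/2301]
step 1: P̄ = F·P·Fᵀ + Q = [407653/2301 4756/59 45394/2301; 4756/59 3279/59 -488/59; 45394/2301 -488/59 58249/2301]
step 1: y = z − H·x̄ = [235153/2301, 111373/2301]
step 1: S = H·P̄·Hᵀ + R = [8714761/2301 3869845/2301; 3869845/2301 1738624/2301]
step 1: K = P̄·Hᵀ·S⁻¹ = [-27276201/76485139 24461740/76485139; 28513686/76485139 -82039959/76485139; -37490861/76485139 80562561/76485139]
step 1: x' = x̄ + K·y = [-96987036/76485139, 419638770/76485139, -613147029/76485139]
step 1: P' = (I − K·H)·P̄ = [140944468/76485139 -38731095/76485139 -112405758/76485139; -38731095/76485139 374969799/76485139 -547128585/76485139; -112405758/76485139 -547128585/76485139 1045537806/76485139]

step 0: x' = [5440/2301, -12148/2301, 4895/767], P' = [4183/2301 -829/2301 -1297/767; -829/2301 9409/2301 -4631/767; -1297/767 -4631/767 9351/767]
step 1: x' = [-96987036/76485139, 419638770/76485139, -613147029/76485139], P' = [140944468/76485139 -38731095/76485139 -112405758/76485139; -38731095/76485139 374969799/76485139 -547128585/76485139; -112405758/76485139 -547128585/76485139 1045537806/76485139]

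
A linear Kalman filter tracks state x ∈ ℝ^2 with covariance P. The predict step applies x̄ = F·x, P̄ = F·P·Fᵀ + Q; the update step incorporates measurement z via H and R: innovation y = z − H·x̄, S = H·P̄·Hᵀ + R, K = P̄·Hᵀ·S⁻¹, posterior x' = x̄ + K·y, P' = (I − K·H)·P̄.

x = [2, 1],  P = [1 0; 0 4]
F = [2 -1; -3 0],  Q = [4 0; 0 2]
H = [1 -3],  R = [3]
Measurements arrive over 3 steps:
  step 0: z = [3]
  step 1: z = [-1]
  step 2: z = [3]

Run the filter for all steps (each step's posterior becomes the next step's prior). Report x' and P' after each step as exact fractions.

step 0: x̄ = F·x = [3, -6]
step 0: P̄ = F·P·Fᵀ + Q = [12 -6; -6 11]
step 0: y = z − H·x̄ = [-18]
step 0: S = H·P̄·Hᵀ + R = [150]
step 0: K = P̄·Hᵀ·S⁻¹ = [1/5; -13/50]
step 0: x' = x̄ + K·y = [-3/5, -33/25]
step 0: P' = (I − K·H)·P̄ = [6 9/5; 9/5 43/50]
step 1: x̄ = F·x = [3/25, 9/5]
step 1: P̄ = F·P·Fᵀ + Q = [1083/50 -153/5; -153/5 56]
step 1: y = z − H·x̄ = [107/25]
step 1: S = H·P̄·Hᵀ + R = [35613/50]
step 1: K = P̄·Hᵀ·S⁻¹ = [1891/11871; -3310/11871]
step 1: x' = x̄ + K·y = [9518/11871, 7201/11871]
step 1: P' = (I − K·H)·P̄ = [14191/3957 4100/3957; 4100/3957 2470/3957]
step 2: x̄ = F·x = [1315/1319, -9518/3957]
step 2: P̄ = F·P·Fᵀ + Q = [19554/1319 -24282/1319; -24282/1319 45211/1319]
step 2: y = z − H·x̄ = [-6876/1319]
step 2: S = H·P̄·Hᵀ + R = [576102/1319]
step 2: K = P̄·Hᵀ·S⁻¹ = [15400/96017; -53305/192034]
step 2: x' = x̄ + K·y = [15445/96017, -276044/288051]
step 2: P' = (I − K·H)·P̄ = [344622/96017 99474/96017; 99474/96017 119621/192034]

step 0: x' = [-3/5, -33/25], P' = [6 9/5; 9/5 43/50]
step 1: x' = [9518/11871, 7201/11871], P' = [14191/3957 4100/3957; 4100/3957 2470/3957]
step 2: x' = [15445/96017, -276044/288051], P' = [344622/96017 99474/96017; 99474/96017 119621/192034]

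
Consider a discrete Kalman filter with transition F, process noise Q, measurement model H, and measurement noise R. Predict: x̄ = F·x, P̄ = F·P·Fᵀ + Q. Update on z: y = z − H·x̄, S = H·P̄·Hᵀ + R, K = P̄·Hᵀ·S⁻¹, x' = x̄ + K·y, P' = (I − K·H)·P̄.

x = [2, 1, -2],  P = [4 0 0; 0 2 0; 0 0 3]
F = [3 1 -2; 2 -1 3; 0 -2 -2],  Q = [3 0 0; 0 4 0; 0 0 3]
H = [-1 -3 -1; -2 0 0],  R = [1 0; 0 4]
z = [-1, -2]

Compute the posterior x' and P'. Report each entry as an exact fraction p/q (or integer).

x' = [24788/20267, -1069/20267, -1882/20267]
P' = [19793/20267 -8105/20267 4595/20267; -8105/20267 51981/20267 -140732/20267; 4595/20267 -140732/20267 416423/20267]

x̄ = F·x = [11, -3, 2]
P̄ = F·P·Fᵀ + Q = [53 4 8; 4 49 -14; 8 -14 23]
y = z − H·x̄ = [3, 20]
S = H·P̄·Hᵀ + R = [474 146; 146 216]
K = P̄·Hᵀ·S⁻¹ = [-73/20267 -19793/40534; -7106/20267 8105/40534; 1178/20267 -4595/40534]
x' = x̄ + K·y = [24788/20267, -1069/20267, -1882/20267]
P' = (I − K·H)·P̄ = [19793/20267 -8105/20267 4595/20267; -8105/20267 51981/20267 -140732/20267; 4595/20267 -140732/20267 416423/20267]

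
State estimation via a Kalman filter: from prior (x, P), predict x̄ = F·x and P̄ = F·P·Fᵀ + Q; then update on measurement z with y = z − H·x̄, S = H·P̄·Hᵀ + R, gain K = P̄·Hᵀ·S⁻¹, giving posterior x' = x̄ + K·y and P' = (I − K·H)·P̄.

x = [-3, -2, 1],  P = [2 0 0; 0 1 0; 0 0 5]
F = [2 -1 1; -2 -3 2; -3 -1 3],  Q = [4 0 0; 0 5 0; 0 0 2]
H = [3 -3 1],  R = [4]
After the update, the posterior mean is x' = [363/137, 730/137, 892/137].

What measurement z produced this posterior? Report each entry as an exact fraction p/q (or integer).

x̄ = F·x = [-3, 14, 14]
P̄ = F·P·Fᵀ + Q = [18 5 4; 5 42 45; 4 45 66]
S = H·P̄·Hᵀ + R = [274]
K = P̄·Hᵀ·S⁻¹ = [43/274; -33/137; -57/274]
x' − x̄ = [774/137, -1188/137, -1026/137] = K·y
y = (KᵀK)⁻¹·Kᵀ·(x' − x̄) = [36]
z = y + H·x̄ = [36] + [-37] = [-1]

z = [-1]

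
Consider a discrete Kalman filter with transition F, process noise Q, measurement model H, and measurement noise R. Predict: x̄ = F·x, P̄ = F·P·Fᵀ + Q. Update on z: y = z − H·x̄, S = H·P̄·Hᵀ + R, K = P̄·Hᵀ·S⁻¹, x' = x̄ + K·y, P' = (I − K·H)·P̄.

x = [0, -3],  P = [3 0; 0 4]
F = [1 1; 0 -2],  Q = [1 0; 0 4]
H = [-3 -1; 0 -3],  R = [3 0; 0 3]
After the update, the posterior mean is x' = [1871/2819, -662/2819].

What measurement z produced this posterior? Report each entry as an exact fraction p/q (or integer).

z = [-2, 1]

x̄ = F·x = [-3, 6]
P̄ = F·P·Fᵀ + Q = [8 -8; -8 20]
S = H·P̄·Hᵀ + R = [47 -12; -12 183]
K = P̄·Hᵀ·S⁻¹ = [-880/2819 312/2819; 4/2819 -924/2819]
x' − x̄ = [10328/2819, -17576/2819] = K·y
y = (KᵀK)⁻¹·Kᵀ·(x' − x̄) = [-5, 19]
z = y + H·x̄ = [-5, 19] + [3, -18] = [-2, 1]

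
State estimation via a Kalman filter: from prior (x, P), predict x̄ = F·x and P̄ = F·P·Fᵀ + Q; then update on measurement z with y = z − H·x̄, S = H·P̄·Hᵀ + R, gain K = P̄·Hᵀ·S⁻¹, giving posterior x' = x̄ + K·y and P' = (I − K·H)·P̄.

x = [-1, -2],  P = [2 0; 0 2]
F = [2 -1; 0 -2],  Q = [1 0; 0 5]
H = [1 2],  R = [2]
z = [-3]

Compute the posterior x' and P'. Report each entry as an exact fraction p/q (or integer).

x̄ = F·x = [0, 4]
P̄ = F·P·Fᵀ + Q = [11 4; 4 13]
y = z − H·x̄ = [-11]
S = H·P̄·Hᵀ + R = [81]
K = P̄·Hᵀ·S⁻¹ = [19/81; 10/27]
x' = x̄ + K·y = [-209/81, -2/27]
P' = (I − K·H)·P̄ = [530/81 -82/27; -82/27 17/9]

x' = [-209/81, -2/27]
P' = [530/81 -82/27; -82/27 17/9]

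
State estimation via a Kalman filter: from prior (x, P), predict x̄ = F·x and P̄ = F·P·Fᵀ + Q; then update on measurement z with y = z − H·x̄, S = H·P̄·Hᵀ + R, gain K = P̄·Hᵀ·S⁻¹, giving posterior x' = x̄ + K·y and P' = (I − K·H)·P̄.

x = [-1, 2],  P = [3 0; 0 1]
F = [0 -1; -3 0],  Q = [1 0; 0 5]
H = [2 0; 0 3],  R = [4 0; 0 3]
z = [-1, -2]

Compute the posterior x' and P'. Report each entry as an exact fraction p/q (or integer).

x̄ = F·x = [-2, 3]
P̄ = F·P·Fᵀ + Q = [2 0; 0 32]
y = z − H·x̄ = [3, -11]
S = H·P̄·Hᵀ + R = [12 0; 0 291]
K = P̄·Hᵀ·S⁻¹ = [1/3 0; 0 32/97]
x' = x̄ + K·y = [-1, -61/97]
P' = (I − K·H)·P̄ = [2/3 0; 0 32/97]

x' = [-1, -61/97]
P' = [2/3 0; 0 32/97]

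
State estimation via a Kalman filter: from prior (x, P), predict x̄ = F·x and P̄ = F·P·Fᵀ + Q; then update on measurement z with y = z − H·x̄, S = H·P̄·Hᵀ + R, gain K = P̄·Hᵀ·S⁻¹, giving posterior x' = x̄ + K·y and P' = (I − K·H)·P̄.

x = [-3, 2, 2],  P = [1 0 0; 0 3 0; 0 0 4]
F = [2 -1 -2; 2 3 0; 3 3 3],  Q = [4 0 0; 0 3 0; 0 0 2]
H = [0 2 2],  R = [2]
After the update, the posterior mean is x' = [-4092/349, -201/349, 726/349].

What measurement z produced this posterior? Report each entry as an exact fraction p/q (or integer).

x̄ = F·x = [-12, 0, 3]
P̄ = F·P·Fᵀ + Q = [27 -5 -27; -5 34 33; -27 33 74]
S = H·P̄·Hᵀ + R = [698]
K = P̄·Hᵀ·S⁻¹ = [-32/349; 67/349; 107/349]
x' − x̄ = [96/349, -201/349, -321/349] = K·y
y = (KᵀK)⁻¹·Kᵀ·(x' − x̄) = [-3]
z = y + H·x̄ = [-3] + [6] = [3]

z = [3]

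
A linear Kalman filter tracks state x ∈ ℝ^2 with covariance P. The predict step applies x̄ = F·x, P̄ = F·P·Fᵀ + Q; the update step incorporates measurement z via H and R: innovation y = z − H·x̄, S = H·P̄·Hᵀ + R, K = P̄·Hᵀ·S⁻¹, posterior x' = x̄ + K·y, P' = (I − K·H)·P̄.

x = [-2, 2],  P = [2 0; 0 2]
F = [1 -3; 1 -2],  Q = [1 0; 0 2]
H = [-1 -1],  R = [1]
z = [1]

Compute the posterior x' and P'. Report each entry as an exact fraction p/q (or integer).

x' = [-41/62, -17/31]
P' = [77/62 -21/31; -21/31 34/31]

x̄ = F·x = [-8, -6]
P̄ = F·P·Fᵀ + Q = [21 14; 14 12]
y = z − H·x̄ = [-13]
S = H·P̄·Hᵀ + R = [62]
K = P̄·Hᵀ·S⁻¹ = [-35/62; -13/31]
x' = x̄ + K·y = [-41/62, -17/31]
P' = (I − K·H)·P̄ = [77/62 -21/31; -21/31 34/31]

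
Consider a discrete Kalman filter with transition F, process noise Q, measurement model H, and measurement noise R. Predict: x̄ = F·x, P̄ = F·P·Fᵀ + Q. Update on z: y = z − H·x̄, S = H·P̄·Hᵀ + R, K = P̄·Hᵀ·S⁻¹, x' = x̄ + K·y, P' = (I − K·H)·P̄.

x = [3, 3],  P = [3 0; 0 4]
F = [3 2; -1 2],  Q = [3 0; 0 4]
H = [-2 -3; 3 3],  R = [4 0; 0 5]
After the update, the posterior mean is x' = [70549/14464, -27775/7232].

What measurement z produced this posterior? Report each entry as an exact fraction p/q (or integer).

z = [2, 3]

x̄ = F·x = [15, 3]
P̄ = F·P·Fᵀ + Q = [46 7; 7 23]
S = H·P̄·Hᵀ + R = [479 -588; -588 752]
K = P̄·Hᵀ·S⁻¹ = [2129/3616 9717/14464; -1187/1808 -2847/7232]
x' − x̄ = [-146411/14464, -49471/7232] = K·y
y = (KᵀK)⁻¹·Kᵀ·(x' − x̄) = [41, -51]
z = y + H·x̄ = [41, -51] + [-39, 54] = [2, 3]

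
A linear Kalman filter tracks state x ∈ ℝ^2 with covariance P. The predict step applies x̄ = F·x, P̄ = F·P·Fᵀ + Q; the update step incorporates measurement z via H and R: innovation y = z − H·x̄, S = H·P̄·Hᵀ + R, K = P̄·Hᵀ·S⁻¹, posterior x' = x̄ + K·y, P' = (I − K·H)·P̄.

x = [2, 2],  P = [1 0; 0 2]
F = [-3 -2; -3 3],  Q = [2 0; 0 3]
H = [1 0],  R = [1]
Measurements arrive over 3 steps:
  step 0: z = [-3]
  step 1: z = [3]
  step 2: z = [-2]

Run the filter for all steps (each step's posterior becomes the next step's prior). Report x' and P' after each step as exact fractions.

step 0: x̄ = F·x = [-10, 0]
step 0: P̄ = F·P·Fᵀ + Q = [19 -3; -3 30]
step 0: y = z − H·x̄ = [7]
step 0: S = H·P̄·Hᵀ + R = [20]
step 0: K = P̄·Hᵀ·S⁻¹ = [19/20; -3/20]
step 0: x' = x̄ + K·y = [-67/20, -21/20]
step 0: P' = (I − K·H)·P̄ = [19/20 -3/20; -3/20 591/20]
step 1: x̄ = F·x = [243/20, 69/10]
step 1: P̄ = F·P·Fᵀ + Q = [2539/20 -1683/10; -1683/10 1401/5]
step 1: y = z − H·x̄ = [-183/20]
step 1: S = H·P̄·Hᵀ + R = [2559/20]
step 1: K = P̄·Hᵀ·S⁻¹ = [2539/2559; -1122/853]
step 1: x' = x̄ + K·y = [2620/853, 16152/853]
step 1: P' = (I − K·H)·P̄ = [2539/2559 -1122/853; -1122/853 50178/853]
step 2: x̄ = F·x = [-40164/853, 40596/853]
step 2: P̄ = F·P·Fᵀ + Q = [196571/853 -290085/853; -290085/853 481974/853]
step 2: y = z − H·x̄ = [38458/853]
step 2: S = H·P̄·Hᵀ + R = [197424/853]
step 2: K = P̄·Hᵀ·S⁻¹ = [196571/197424; -96695/65808]
step 2: x' = x̄ + K·y = [-216653/98712, -613807/32904]
step 2: P' = (I − K·H)·P̄ = [196571/197424 -96695/65808; -96695/65808 1433363/21936]

step 0: x' = [-67/20, -21/20], P' = [19/20 -3/20; -3/20 591/20]
step 1: x' = [2620/853, 16152/853], P' = [2539/2559 -1122/853; -1122/853 50178/853]
step 2: x' = [-216653/98712, -613807/32904], P' = [196571/197424 -96695/65808; -96695/65808 1433363/21936]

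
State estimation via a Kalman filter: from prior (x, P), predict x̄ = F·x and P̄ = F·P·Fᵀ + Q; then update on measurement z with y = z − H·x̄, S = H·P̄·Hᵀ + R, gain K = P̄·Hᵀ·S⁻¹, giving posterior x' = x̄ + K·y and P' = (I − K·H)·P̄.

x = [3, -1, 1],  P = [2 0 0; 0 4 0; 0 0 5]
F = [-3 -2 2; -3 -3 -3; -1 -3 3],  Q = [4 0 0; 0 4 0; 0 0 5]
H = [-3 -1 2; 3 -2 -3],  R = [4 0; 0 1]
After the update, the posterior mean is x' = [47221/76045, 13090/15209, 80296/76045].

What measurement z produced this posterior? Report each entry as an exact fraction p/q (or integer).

z = [-1, -3]

x̄ = F·x = [-5, -9, 3]
P̄ = F·P·Fᵀ + Q = [58 12 60; 12 103 -3; 60 -3 88]
S = H·P̄·Hᵀ + R = [345 95; 95 467]
K = P̄·Hᵀ·S⁻¹ = [-13986/76045 -408/15209; -5242/15209 -4177/15209; 6943/152090 -5363/30418]
x' − x̄ = [427446/76045, 149971/15209, -147839/76045] = K·y
y = (KᵀK)⁻¹·Kᵀ·(x' − x̄) = [-31, 3]
z = y + H·x̄ = [-31, 3] + [30, -6] = [-1, -3]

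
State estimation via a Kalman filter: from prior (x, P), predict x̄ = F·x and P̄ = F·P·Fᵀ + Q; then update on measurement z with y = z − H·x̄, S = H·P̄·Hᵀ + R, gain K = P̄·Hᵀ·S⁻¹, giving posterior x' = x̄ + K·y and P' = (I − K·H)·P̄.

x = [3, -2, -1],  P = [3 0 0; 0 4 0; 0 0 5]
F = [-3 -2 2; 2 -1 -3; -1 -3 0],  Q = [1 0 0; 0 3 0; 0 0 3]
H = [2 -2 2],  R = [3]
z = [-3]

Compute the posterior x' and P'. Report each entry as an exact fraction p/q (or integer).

x̄ = F·x = [-7, 11, 3]
P̄ = F·P·Fᵀ + Q = [64 -40 33; -40 64 6; 33 6 42]
y = z − H·x̄ = [27]
S = H·P̄·Hᵀ + R = [1219]
K = P̄·Hᵀ·S⁻¹ = [274/1219; -196/1219; 6/53]
x' = x̄ + K·y = [-1135/1219, 8117/1219, 321/53]
P' = (I − K·H)·P̄ = [2940/1219 4944/1219 105/53; 4944/1219 39600/1219 1494/53; 105/53 1494/53 1398/53]

x' = [-1135/1219, 8117/1219, 321/53]
P' = [2940/1219 4944/1219 105/53; 4944/1219 39600/1219 1494/53; 105/53 1494/53 1398/53]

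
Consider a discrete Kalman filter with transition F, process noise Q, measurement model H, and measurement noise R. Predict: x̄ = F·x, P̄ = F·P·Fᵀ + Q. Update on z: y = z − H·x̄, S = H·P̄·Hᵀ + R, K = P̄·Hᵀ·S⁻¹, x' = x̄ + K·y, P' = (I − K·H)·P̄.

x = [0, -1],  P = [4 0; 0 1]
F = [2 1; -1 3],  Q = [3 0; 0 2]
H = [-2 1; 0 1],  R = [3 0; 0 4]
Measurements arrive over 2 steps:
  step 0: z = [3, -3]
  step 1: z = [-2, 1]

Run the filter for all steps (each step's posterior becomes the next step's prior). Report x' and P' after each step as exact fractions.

step 0: x' = [-4537/1617, -4451/1617], P' = [2165/1617 2140/1617; 2140/1617 4580/1617]
step 1: x' = [139477/226723, 36699/226723], P' = [2466271/1587061 2694416/1587061; 2694416/1587061 5311540/1587061]

step 0: x̄ = F·x = [-1, -3]
step 0: P̄ = F·P·Fᵀ + Q = [20 -5; -5 15]
step 0: y = z − H·x̄ = [4, 0]
step 0: S = H·P̄·Hᵀ + R = [118 25; 25 19]
step 0: K = P̄·Hᵀ·S⁻¹ = [-730/1617 535/1617; 100/1617 1145/1617]
step 0: x' = x̄ + K·y = [-4537/1617, -4451/1617]
step 0: P' = (I − K·H)·P̄ = [2165/1617 2140/1617; 2140/1617 4580/1617]
step 1: x̄ = F·x = [-13525/1617, -8816/1617]
step 1: P̄ = F·P·Fᵀ + Q = [26651/1617 20110/1617; 20110/1617 33779/1617]
step 1: y = z − H·x̄ = [-7156/539, 10433/1617]
step 1: S = H·P̄·Hᵀ + R = [21598/539 -2147/539; -2147/539 40247/1617]
step 1: K = P̄·Hᵀ·S⁻¹ = [-746042/1587061 673604/1587061; -25764/1587061 1327885/1587061]
step 1: x' = x̄ + K·y = [139477/226723, 36699/226723]
step 1: P' = (I − K·H)·P̄ = [2466271/1587061 2694416/1587061; 2694416/1587061 5311540/1587061]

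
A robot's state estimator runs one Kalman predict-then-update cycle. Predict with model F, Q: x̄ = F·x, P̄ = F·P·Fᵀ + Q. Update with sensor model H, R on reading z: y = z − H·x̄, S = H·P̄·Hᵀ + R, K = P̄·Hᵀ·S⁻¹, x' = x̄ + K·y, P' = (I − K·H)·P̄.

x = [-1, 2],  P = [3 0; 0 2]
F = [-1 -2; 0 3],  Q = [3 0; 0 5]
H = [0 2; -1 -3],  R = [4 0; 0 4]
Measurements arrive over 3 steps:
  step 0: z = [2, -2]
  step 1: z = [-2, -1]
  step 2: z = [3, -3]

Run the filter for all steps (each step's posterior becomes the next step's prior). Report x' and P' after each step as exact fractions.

step 0: x̄ = F·x = [-3, 6]
step 0: P̄ = F·P·Fᵀ + Q = [14 -12; -12 23]
step 0: y = z − H·x̄ = [-10, 13]
step 0: S = H·P̄·Hᵀ + R = [96 -114; -114 153]
step 0: K = P̄·Hᵀ·S⁻¹ = [-97/141 -52/141; 15/47 -19/141]
step 0: x' = x̄ + K·y = [-43/47, 149/141]
step 0: P' = (I − K·H)·P̄ = [790/141 -194/141; -194/141 30/47]
step 1: x̄ = F·x = [-169/141, 149/47]
step 1: P̄ = F·P·Fᵀ + Q = [797/141 14/47; 14/47 505/47]
step 1: y = z − H·x̄ = [-392/47, 1031/141]
step 1: S = H·P̄·Hᵀ + R = [2208/47 -3058/47; -3058/47 15248/141]
step 1: K = P̄·Hᵀ·S⁻¹ = [-8495/19906 -3158/9953; 14611/59718 -1529/9953]
step 1: x' = x̄ + K·y = [405/9953, 188/29859]
step 1: P' = (I − K·H)·P̄ = [38117/9953 -8495/9953; -8495/9953 14611/29859]
step 2: x̄ = F·x = [-43/807, 188/9953]
step 2: P̄ = F·P·Fᵀ + Q = [4336/807 -101/269; -101/269 93598/9953]
step 2: y = z − H·x̄ = [29483/9953, -89476/29859]
step 2: S = H·P̄·Hᵀ + R = [414204/9953 -554114/9953; -554114/9953 2739748/29859]
step 2: K = P̄·Hᵀ·S⁻¹ = [-138131/325298 -543764/1789139; 238879/975894 -25187/162649]
step 2: x' = x̄ + K·y = [-1432681/3578278, 392967/325298]
step 2: P' = (I − K·H)·P̄ = [6733379/1789139 -138131/162649; -138131/162649 238879/487947]

step 0: x' = [-43/47, 149/141], P' = [790/141 -194/141; -194/141 30/47]
step 1: x' = [405/9953, 188/29859], P' = [38117/9953 -8495/9953; -8495/9953 14611/29859]
step 2: x' = [-1432681/3578278, 392967/325298], P' = [6733379/1789139 -138131/162649; -138131/162649 238879/487947]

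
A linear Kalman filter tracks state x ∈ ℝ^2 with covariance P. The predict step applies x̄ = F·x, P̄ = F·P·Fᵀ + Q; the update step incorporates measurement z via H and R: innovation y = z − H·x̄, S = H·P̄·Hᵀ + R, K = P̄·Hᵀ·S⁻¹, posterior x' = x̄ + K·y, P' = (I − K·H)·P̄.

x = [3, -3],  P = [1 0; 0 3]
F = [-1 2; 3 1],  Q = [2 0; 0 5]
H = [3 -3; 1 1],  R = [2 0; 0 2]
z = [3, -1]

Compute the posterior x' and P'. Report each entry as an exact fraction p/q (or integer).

x̄ = F·x = [-9, 6]
P̄ = F·P·Fᵀ + Q = [15 3; 3 17]
y = z − H·x̄ = [48, 2]
S = H·P̄·Hᵀ + R = [236 -6; -6 40]
K = P̄·Hᵀ·S⁻¹ = [387/2351 1116/2351; -390/2351 1117/2351]
x' = x̄ + K·y = [-351/2351, -2380/2351]
P' = (I − K·H)·P̄ = [1245/2351 987/2351; 987/2351 1247/2351]

x' = [-351/2351, -2380/2351]
P' = [1245/2351 987/2351; 987/2351 1247/2351]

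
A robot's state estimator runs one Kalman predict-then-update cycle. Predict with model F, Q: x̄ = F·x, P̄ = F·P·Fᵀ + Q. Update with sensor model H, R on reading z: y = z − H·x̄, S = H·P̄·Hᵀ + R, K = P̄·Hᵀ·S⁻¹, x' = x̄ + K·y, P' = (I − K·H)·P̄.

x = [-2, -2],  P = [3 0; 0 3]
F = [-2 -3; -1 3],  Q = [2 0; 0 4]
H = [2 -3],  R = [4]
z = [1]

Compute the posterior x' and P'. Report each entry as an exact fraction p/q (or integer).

x̄ = F·x = [10, -4]
P̄ = F·P·Fᵀ + Q = [41 -21; -21 34]
y = z − H·x̄ = [-31]
S = H·P̄·Hᵀ + R = [726]
K = P̄·Hᵀ·S⁻¹ = [145/726; -24/121]
x' = x̄ + K·y = [2765/726, 260/121]
P' = (I − K·H)·P̄ = [8741/726 939/121; 939/121 658/121]

x' = [2765/726, 260/121]
P' = [8741/726 939/121; 939/121 658/121]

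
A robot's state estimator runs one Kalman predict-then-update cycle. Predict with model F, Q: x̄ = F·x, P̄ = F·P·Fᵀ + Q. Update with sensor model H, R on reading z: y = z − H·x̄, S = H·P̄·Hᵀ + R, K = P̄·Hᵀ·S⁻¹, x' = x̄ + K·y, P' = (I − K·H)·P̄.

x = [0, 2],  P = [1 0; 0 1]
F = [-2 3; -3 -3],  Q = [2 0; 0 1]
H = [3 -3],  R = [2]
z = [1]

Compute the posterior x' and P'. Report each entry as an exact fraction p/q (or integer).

x' = [141/181, 69/181]
P' = [1257/181 1239/181; 1239/181 1261/181]

x̄ = F·x = [6, -6]
P̄ = F·P·Fᵀ + Q = [15 -3; -3 19]
y = z − H·x̄ = [-35]
S = H·P̄·Hᵀ + R = [362]
K = P̄·Hᵀ·S⁻¹ = [27/181; -33/181]
x' = x̄ + K·y = [141/181, 69/181]
P' = (I − K·H)·P̄ = [1257/181 1239/181; 1239/181 1261/181]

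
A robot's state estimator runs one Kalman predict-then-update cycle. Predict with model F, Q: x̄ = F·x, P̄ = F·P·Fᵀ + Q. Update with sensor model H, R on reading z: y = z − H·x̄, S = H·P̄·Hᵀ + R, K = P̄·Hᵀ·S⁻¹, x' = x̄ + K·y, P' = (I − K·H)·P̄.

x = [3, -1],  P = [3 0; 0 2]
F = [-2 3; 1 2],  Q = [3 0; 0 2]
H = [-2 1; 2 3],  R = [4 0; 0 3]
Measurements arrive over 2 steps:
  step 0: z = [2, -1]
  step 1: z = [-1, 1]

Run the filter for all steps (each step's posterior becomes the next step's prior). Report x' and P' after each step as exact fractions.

step 0: x' = [-9725/8937, 3584/8937], P' = [1747/2979 -778/2979; -778/2979 1240/2979]
step 1: x' = [5957622/8593559, -92487/661043], P' = [4699869/8593559 -146982/661043; -146982/661043 244240/661043]

step 0: x̄ = F·x = [-9, 1]
step 0: P̄ = F·P·Fᵀ + Q = [33 6; 6 13]
step 0: y = z − H·x̄ = [-17, 14]
step 0: S = H·P̄·Hᵀ + R = [125 -117; -117 324]
step 0: K = P̄·Hᵀ·S⁻¹ = [-356/993 1160/8937; 233/993 2164/8937]
step 0: x' = x̄ + K·y = [-9725/8937, 3584/8937]
step 0: P' = (I − K·H)·P̄ = [1747/2979 -778/2979; -778/2979 1240/2979]
step 1: x̄ = F·x = [30202/8937, -2557/8937]
step 1: P̄ = F·P·Fᵀ + Q = [36421/2979 4724/2979; 4724/2979 9553/2979]
step 1: y = z − H·x̄ = [18008/2979, -43796/8937]
step 1: S = H·P̄·Hᵀ + R = [16473/331 -45307/993; -45307/993 297286/2979]
step 1: K = P̄·Hᵀ·S⁻¹ = [-2827626/8593559 1222480/8593559; 134551/661043 146252/661043]
step 1: x' = x̄ + K·y = [5957622/8593559, -92487/661043]
step 1: P' = (I − K·H)·P̄ = [4699869/8593559 -146982/661043; -146982/661043 244240/661043]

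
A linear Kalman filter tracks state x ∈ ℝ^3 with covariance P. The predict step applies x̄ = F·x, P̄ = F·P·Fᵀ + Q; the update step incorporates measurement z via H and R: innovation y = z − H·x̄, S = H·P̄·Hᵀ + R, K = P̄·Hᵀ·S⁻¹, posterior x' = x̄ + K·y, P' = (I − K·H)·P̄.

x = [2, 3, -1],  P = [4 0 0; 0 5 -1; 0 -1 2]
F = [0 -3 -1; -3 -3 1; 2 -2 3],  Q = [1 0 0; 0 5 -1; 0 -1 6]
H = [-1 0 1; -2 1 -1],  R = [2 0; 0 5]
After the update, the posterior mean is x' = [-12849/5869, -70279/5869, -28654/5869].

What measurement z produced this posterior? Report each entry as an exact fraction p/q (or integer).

x̄ = F·x = [-8, -16, -5]
P̄ = F·P·Fᵀ + Q = [42 43 31; 43 94 22; 31 22 72]
S = H·P̄·Hᵀ + R = [54 -40; -40 247]
K = P̄·Hᵀ·S⁻¹ = [-5597/11738 -2164/5869; -5747/11738 -798/5869; 5647/11738 -2204/5869]
x' − x̄ = [34103/5869, 23625/5869, 691/5869] = K·y
y = (KᵀK)⁻¹·Kᵀ·(x' − x̄) = [-6, -8]
z = y + H·x̄ = [-6, -8] + [3, 5] = [-3, -3]

z = [-3, -3]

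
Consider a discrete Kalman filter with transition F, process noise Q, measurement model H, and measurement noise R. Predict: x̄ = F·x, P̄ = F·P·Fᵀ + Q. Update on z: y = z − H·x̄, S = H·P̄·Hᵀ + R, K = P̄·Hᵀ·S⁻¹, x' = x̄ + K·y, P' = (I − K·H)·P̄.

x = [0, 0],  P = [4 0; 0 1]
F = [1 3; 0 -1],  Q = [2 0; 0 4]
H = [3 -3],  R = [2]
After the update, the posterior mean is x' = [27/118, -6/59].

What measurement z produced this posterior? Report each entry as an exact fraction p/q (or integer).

z = [1]

x̄ = F·x = [0, 0]
P̄ = F·P·Fᵀ + Q = [15 -3; -3 5]
S = H·P̄·Hᵀ + R = [236]
K = P̄·Hᵀ·S⁻¹ = [27/118; -6/59]
x' − x̄ = [27/118, -6/59] = K·y
y = (KᵀK)⁻¹·Kᵀ·(x' − x̄) = [1]
z = y + H·x̄ = [1] + [0] = [1]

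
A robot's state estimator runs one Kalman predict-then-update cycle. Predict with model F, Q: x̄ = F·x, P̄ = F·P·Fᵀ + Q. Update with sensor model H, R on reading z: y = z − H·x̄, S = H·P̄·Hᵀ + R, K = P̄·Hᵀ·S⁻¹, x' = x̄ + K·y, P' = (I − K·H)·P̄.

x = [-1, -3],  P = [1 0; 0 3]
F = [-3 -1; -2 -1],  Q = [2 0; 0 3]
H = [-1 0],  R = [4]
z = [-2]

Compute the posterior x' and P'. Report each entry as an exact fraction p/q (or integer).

x̄ = F·x = [6, 5]
P̄ = F·P·Fᵀ + Q = [14 9; 9 10]
y = z − H·x̄ = [4]
S = H·P̄·Hᵀ + R = [18]
K = P̄·Hᵀ·S⁻¹ = [-7/9; -1/2]
x' = x̄ + K·y = [26/9, 3]
P' = (I − K·H)·P̄ = [28/9 2; 2 11/2]

x' = [26/9, 3]
P' = [28/9 2; 2 11/2]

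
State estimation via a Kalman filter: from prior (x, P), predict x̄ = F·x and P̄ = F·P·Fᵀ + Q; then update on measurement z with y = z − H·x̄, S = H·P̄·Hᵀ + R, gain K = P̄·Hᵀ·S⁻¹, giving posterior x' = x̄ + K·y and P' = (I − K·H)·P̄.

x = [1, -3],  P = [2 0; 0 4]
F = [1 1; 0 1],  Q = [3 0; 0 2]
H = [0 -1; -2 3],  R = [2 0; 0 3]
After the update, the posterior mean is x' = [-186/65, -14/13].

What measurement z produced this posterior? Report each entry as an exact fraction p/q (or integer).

x̄ = F·x = [-2, -3]
P̄ = F·P·Fᵀ + Q = [9 4; 4 6]
S = H·P̄·Hᵀ + R = [8 -10; -10 45]
K = P̄·Hᵀ·S⁻¹ = [-12/13 -22/65; -17/26 1/13]
x' − x̄ = [-56/65, 25/13] = K·y
y = (KᵀK)⁻¹·Kᵀ·(x' − x̄) = [-2, 8]
z = y + H·x̄ = [-2, 8] + [3, -5] = [1, 3]

z = [1, 3]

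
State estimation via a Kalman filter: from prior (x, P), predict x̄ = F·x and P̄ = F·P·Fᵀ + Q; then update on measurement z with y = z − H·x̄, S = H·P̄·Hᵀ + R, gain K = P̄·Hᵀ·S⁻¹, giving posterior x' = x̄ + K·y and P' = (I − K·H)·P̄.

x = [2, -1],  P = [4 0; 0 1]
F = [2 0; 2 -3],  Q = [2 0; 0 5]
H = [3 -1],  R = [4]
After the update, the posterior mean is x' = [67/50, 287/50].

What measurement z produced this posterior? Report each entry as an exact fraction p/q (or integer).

z = [-2]

x̄ = F·x = [4, 7]
P̄ = F·P·Fᵀ + Q = [18 16; 16 30]
S = H·P̄·Hᵀ + R = [100]
K = P̄·Hᵀ·S⁻¹ = [19/50; 9/50]
x' − x̄ = [-133/50, -63/50] = K·y
y = (KᵀK)⁻¹·Kᵀ·(x' − x̄) = [-7]
z = y + H·x̄ = [-7] + [5] = [-2]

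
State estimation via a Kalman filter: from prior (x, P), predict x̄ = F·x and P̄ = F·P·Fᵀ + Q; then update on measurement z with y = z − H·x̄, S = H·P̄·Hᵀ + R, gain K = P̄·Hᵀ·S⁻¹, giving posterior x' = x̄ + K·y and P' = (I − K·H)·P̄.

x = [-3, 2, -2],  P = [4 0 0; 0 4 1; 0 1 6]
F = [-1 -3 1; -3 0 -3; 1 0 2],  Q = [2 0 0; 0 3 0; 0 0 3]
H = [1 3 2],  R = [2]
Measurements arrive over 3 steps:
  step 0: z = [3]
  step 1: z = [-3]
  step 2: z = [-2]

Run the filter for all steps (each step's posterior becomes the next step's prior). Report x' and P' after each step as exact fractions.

step 0: x' = [-708/91, 2547/455, -269/91], P' = [3217/91 -1773/91 1062/91; -1773/91 7719/455 -1392/91; 1062/91 -1392/91 1541/91]
step 1: x' = [-624030/247259, -42237/247259, 11338/247259], P' = [25992926/247259 -18486882/247259 29390223/494518; -18486882/247259 13919244/247259 -23005185/494518; 29390223/494518 -23005185/494518 39399897/989036]
step 2: x' = [5444971847/693642706, -19408666557/3468213530, 6021746461/1734106765], P' = [17653288271/346821353 -12688445295/346821353 20265192267/693642706; -12688445295/346821353 51030541569/1734106765 -87642650253/3468213530; 20265192267/693642706 -87642650253/3468213530 39945811679/1734106765]

step 0: x̄ = F·x = [-5, 15, -7]
step 0: P̄ = F·P·Fᵀ + Q = [42 3 2; 3 93 -48; 2 -48 31]
step 0: y = z − H·x̄ = [-23]
step 0: S = H·P̄·Hᵀ + R = [455]
step 0: K = P̄·Hᵀ·S⁻¹ = [11/91; 186/455; -16/91]
step 0: x' = x̄ + K·y = [-708/91, 2547/455, -269/91]
step 0: P' = (I − K·H)·P̄ = [3217/91 -1773/91 1062/91; -1773/91 7719/455 -1392/91; 1062/91 -1392/91 1541/91]
step 1: x̄ = F·x = [-778/65, 2931/91, -178/13]
step 1: P̄ = F·P·Fᵀ + Q = [10303/65 -3351/13 1782/13; -3351/13 62211/91 -4065/13; 1782/13 -4065/13 1986/13]
step 1: y = z − H·x̄ = [-27424/455]
step 1: S = H·P̄·Hᵀ + R = [989036/455]
step 1: K = P̄·Hᵀ·S⁻¹ = [-77497/494518; 265665/494518; -225435/989036]
step 1: x' = x̄ + K·y = [-624030/247259, -42237/247259, 11338/247259]
step 1: P' = (I − K·H)·P̄ = [25992926/247259 -18486882/247259 29390223/494518; -18486882/247259 13919244/247259 -23005185/494518; 29390223/494518 -23005185/494518 39399897/989036]
step 2: x̄ = F·x = [762079/247259, 1838076/247259, -601354/247259]
step 2: P̄ = F·P·Fᵀ + Q = [361258617/989036 -885905661/989036 103488112/247259; -885905661/989036 2351359545/989036 -269334627/247259; 103488112/247259 -269334627/247259 124915046/247259]
step 2: y = z − H·x̄ = [-5568117/247259]
step 2: S = H·P̄·Hᵀ + R = [1734106765/247259]
step 2: K = P̄·Hᵀ·S⁻¹ = [-146855347/693642706; 2006747979/3468213530; -454685677/1734106765]
step 2: x' = x̄ + K·y = [5444971847/693642706, -19408666557/3468213530, 6021746461/1734106765]
step 2: P' = (I − K·H)·P̄ = [17653288271/346821353 -12688445295/346821353 20265192267/693642706; -12688445295/346821353 51030541569/1734106765 -87642650253/3468213530; 20265192267/693642706 -87642650253/3468213530 39945811679/1734106765]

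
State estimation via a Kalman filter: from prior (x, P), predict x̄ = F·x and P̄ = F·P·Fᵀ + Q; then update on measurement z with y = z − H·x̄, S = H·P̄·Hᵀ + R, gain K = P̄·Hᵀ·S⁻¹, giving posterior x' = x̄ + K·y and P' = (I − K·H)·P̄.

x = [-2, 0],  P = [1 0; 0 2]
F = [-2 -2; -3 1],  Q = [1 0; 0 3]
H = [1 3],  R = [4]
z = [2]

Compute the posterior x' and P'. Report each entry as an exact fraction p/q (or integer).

x̄ = F·x = [4, 6]
P̄ = F·P·Fᵀ + Q = [13 2; 2 14]
y = z − H·x̄ = [-20]
S = H·P̄·Hᵀ + R = [155]
K = P̄·Hᵀ·S⁻¹ = [19/155; 44/155]
x' = x̄ + K·y = [48/31, 10/31]
P' = (I − K·H)·P̄ = [1654/155 -526/155; -526/155 234/155]

x' = [48/31, 10/31]
P' = [1654/155 -526/155; -526/155 234/155]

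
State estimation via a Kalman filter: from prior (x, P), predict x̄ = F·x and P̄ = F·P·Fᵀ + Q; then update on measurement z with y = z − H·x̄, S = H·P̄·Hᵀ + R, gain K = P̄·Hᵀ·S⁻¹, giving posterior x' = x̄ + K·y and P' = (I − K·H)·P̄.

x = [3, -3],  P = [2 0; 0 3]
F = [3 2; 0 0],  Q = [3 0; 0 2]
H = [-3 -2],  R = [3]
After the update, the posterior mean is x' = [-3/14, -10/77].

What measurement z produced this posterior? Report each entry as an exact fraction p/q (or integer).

z = [1]

x̄ = F·x = [3, 0]
P̄ = F·P·Fᵀ + Q = [33 0; 0 2]
S = H·P̄·Hᵀ + R = [308]
K = P̄·Hᵀ·S⁻¹ = [-9/28; -1/77]
x' − x̄ = [-45/14, -10/77] = K·y
y = (KᵀK)⁻¹·Kᵀ·(x' − x̄) = [10]
z = y + H·x̄ = [10] + [-9] = [1]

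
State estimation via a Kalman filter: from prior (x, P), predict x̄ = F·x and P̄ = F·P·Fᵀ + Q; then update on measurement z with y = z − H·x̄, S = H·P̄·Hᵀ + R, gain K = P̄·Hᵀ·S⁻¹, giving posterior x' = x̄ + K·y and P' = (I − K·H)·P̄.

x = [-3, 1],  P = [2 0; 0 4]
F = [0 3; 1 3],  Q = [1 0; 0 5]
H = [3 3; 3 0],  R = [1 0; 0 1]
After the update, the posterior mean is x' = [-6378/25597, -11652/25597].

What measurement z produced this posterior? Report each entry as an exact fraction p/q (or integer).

z = [-2, -1]

x̄ = F·x = [3, 0]
P̄ = F·P·Fᵀ + Q = [37 36; 36 43]
S = H·P̄·Hᵀ + R = [1369 657; 657 334]
K = P̄·Hᵀ·S⁻¹ = [219/25597 8076/25597; 8202/25597 -7857/25597]
x' − x̄ = [-83169/25597, -11652/25597] = K·y
y = (KᵀK)⁻¹·Kᵀ·(x' − x̄) = [-11, -10]
z = y + H·x̄ = [-11, -10] + [9, 9] = [-2, -1]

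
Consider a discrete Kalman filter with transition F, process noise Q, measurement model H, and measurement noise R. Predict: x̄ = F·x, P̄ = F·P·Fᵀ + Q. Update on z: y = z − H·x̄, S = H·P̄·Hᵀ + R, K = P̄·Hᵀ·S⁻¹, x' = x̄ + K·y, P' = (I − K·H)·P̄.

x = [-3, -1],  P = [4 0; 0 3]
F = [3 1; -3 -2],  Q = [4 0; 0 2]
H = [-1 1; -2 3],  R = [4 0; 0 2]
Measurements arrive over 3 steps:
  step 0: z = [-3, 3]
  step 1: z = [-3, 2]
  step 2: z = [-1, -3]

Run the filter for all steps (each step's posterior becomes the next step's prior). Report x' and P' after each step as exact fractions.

step 0: x' = [613/1313, 1446/1313], P' = [3753/1313 2425/1313; 2425/1313 1837/1313]
step 1: x' = [132457/3628681, 1658366/3628681], P' = [7796584/3628681 4945736/3628681; 4945736/3628681 3879524/3628681]
step 2: x' = [10158285/31285777, -2944059600/3785579017], P' = [67196032/31285777 42615248/31285777; 42615248/31285777 4043965844/3785579017]

step 0: x̄ = F·x = [-10, 11]
step 0: P̄ = F·P·Fᵀ + Q = [43 -42; -42 50]
step 0: y = z − H·x̄ = [-24, -50]
step 0: S = H·P̄·Hᵀ + R = [181 446; 446 1128]
step 0: K = P̄·Hᵀ·S⁻¹ = [-332/1313 -231/2626; -147/1313 661/2626]
step 0: x' = x̄ + K·y = [613/1313, 1446/1313]
step 0: P' = (I − K·H)·P̄ = [3753/1313 2425/1313; 2425/1313 1837/1313]
step 1: x̄ = F·x = [3285/1313, -4731/1313]
step 1: P̄ = F·P·Fᵀ + Q = [55416/1313 -59276/1313; -59276/1313 72851/1313]
step 1: y = z − H·x̄ = [4077/1313, 23389/1313]
step 1: S = H·P̄·Hᵀ + R = [252071/1313 625765/1313; 625765/1313 1591261/1313]
step 1: K = P̄·Hᵀ·S⁻¹ = [-101816/518383 -377980/3628681; -38079/518383 873550/3628681]
step 1: x' = x̄ + K·y = [132457/3628681, 1658366/3628681]
step 1: P' = (I − K·H)·P̄ = [7796584/3628681 4945736/3628681; 4945736/3628681 3879524/3628681]
step 2: x̄ = F·x = [2055737/3628681, -3714103/3628681]
step 2: P̄ = F·P·Fᵀ + Q = [118237920/3628681 -122439928/3628681; -122439928/3628681 152293546/3628681]
step 2: y = z − H·x̄ = [2141159/3628681, 4367740/3628681]
step 2: S = H·P̄·Hᵀ + R = [529926046/3628681 1305556118/3628681; 1305556118/3628681 3320130092/3628681]
step 2: K = P̄·Hᵀ·S⁻¹ = [-6145196/31285777 -3273160/31285777; -278119791/3785579017 909503758/3785579017]
step 2: x' = x̄ + K·y = [10158285/31285777, -2944059600/3785579017]
step 2: P' = (I − K·H)·P̄ = [67196032/31285777 42615248/31285777; 42615248/31285777 4043965844/3785579017]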